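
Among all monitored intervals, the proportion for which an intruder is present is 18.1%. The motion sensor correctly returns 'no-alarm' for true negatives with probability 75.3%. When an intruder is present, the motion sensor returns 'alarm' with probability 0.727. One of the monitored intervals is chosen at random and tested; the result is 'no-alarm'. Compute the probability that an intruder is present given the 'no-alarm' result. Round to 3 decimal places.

P(H | E) ≈ 0.074

Write H for 'an intruder is present'. Prior odds H:¬H = 0.181/0.819 = 0.22100. For the 'no-alarm' outcome, the likelihood ratio is 0.273/0.753 = 0.36255.
Posterior odds = 0.22100 × 0.36255 = 0.080124, so P(H|E) = 0.080124/(1+0.080124) = 0.074.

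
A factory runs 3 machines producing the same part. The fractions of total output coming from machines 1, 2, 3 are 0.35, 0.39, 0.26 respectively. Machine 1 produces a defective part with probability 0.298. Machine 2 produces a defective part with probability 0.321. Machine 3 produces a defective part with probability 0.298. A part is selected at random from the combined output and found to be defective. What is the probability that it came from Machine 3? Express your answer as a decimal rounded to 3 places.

P(defective|M1) = 0.298; P(defective|M2) = 0.321; P(defective|M3) = 0.298.
Prior × likelihood for each source: 0.35·0.298=0.1043, 0.39·0.321=0.1252, 0.26·0.298=0.07748. Summing gives P(defective) = 0.30697.
P(Machine 3 | defective) = 0.07748 / 0.30697 = 0.252.

Posterior probability ≈ 0.252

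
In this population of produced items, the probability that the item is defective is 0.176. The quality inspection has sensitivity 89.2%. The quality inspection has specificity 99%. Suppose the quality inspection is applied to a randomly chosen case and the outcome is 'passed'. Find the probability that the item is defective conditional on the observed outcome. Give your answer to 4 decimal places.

P(H | E) ≈ 0.0228

Write H for 'the item is defective'. Prior odds H:¬H = 0.176/0.824 = 0.21359. For the 'passed' outcome, the likelihood ratio is 0.108/0.99 = 0.10909.
Posterior odds = 0.21359 × 0.10909 = 0.023301, so P(H|E) = 0.023301/(1+0.023301) = 0.0228.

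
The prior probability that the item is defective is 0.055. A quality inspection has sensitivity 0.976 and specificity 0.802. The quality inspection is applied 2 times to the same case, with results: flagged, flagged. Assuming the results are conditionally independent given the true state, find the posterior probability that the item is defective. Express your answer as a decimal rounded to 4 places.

Let H be the event that the item is defective; start with P(H) = 0.055. P('flagged'|H) = 0.976, P('flagged'|¬H) = 0.198.
Update on result 1 ('flagged'): P(H) ← 0.976·0.0550 / (0.976·0.0550 + 0.198·0.9450) = 0.053680/0.24079 = 0.2229.
Update on result 2 ('flagged'): P(H) ← 0.976·0.2229 / (0.976·0.2229 + 0.198·0.7771) = 0.21758/0.37144 = 0.5858.

Posterior P(H) ≈ 0.5858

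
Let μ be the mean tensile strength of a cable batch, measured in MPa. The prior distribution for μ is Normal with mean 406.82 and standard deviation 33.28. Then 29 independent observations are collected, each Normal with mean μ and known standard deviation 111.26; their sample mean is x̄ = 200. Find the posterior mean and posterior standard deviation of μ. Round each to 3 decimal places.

Posterior mean ≈ 257.535; posterior SD ≈ 17.553

Prior precision 1/τ₀² = 1/33.28² = 0.00090289; data precision n/σ² = 29/111.26² = 0.00234272.
Posterior precision = 0.00090289 + 0.00234272 = 0.00324560, giving posterior SD = 1/√0.00324560 = 17.553.
Posterior mean = (0.00090289·406.82 + 0.00234272·200) / 0.00324560 = 257.535.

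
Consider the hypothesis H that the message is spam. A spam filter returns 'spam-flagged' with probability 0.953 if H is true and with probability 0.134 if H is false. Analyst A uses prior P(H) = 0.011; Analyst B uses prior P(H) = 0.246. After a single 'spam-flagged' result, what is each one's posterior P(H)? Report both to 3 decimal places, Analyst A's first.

Analyst A: 0.073; Analyst B: 0.699

The likelihood ratio for a 'spam-flagged' result is 0.953/0.134 = 7.1119.
Analyst A: prior odds 0.011/0.989 = 0.011122; posterior odds 0.079101; posterior probability 0.073.
Analyst B: prior odds 0.246/0.754 = 0.32626; posterior odds 2.3203; posterior probability 0.699.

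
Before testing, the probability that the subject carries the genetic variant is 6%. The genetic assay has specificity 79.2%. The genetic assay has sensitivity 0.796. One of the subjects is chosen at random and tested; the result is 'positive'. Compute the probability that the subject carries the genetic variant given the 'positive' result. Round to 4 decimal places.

P(H | E) ≈ 0.1963

Write H for 'the subject carries the genetic variant'. Prior odds H:¬H = 0.06/0.94 = 0.063830. For the 'positive' outcome, the likelihood ratio is 0.796/0.208 = 3.8269.
Posterior odds = 0.063830 × 3.8269 = 0.24427, so P(H|E) = 0.24427/(1+0.24427) = 0.1963.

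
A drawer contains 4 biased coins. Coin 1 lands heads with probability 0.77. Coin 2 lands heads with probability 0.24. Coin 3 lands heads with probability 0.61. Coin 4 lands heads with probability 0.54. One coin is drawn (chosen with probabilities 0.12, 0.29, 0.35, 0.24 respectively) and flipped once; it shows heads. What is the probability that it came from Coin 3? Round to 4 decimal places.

Tabulate prior·likelihood by source: [1] prior 0.12, lik 0.77, product 0.09240; [2] prior 0.29, lik 0.24, product 0.06960; [3] prior 0.35, lik 0.61, product 0.2135; [4] prior 0.24, lik 0.54, product 0.1296.
Normalizing constant = 0.50510; the posterior for Coin 3 is its product over the sum, 0.2135/0.50510 = 0.4227.

Posterior probability ≈ 0.4227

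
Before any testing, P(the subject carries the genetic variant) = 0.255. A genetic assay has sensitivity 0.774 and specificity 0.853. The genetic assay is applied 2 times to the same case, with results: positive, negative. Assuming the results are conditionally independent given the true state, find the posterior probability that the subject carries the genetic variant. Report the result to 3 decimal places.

Posterior P(H) ≈ 0.323

With H the event that the subject carries the genetic variant, the joint likelihood of the observed sequence is P(data|H) = 0.774·0.226 = 0.17492 and P(data|¬H) = 0.147·0.853 = 0.12539.
Bayes: P(H|data) = 0.255·0.17492 / (0.255·0.17492 + 0.745·0.12539) = 0.044606/0.13802 = 0.3232.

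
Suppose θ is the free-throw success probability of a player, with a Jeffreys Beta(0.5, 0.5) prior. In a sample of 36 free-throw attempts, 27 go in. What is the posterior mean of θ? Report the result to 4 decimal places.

Observing 27 successes and 9 failures updates Beta(0.5, 0.5) by adding the success and failure counts to the two shape parameters: α = 0.5+27 = 27.5, β = 0.5+9 = 9.5.
E[θ | data] = 27.5/(27.5+9.5) = 0.7432.

Posterior mean ≈ 0.7432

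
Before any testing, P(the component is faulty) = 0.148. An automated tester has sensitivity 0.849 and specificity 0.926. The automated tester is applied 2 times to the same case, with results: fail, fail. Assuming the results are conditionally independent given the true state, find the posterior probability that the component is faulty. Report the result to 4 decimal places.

Posterior P(H) ≈ 0.9581

With H the event that the component is faulty, the joint likelihood of the observed sequence is P(data|H) = 0.849·0.849 = 0.72080 and P(data|¬H) = 0.074·0.074 = 0.0054760.
Bayes: P(H|data) = 0.148·0.72080 / (0.148·0.72080 + 0.852·0.0054760) = 0.10668/0.11134 = 0.9581.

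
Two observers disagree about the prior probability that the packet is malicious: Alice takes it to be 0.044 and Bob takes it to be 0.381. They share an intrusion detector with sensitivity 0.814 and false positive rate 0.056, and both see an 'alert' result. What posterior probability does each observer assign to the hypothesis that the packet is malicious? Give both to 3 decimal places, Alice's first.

Alice: 0.401; Bob: 0.899

P('+'|H) = 0.814, P('+'|¬H) = 0.056.
Alice: numerator 0.814·0.044 = 0.035816; evidence = 0.035816+0.056·0.956 = 0.089352; posterior = 0.401.
Bob: numerator 0.814·0.381 = 0.31013; evidence = 0.31013+0.056·0.619 = 0.34480; posterior = 0.899.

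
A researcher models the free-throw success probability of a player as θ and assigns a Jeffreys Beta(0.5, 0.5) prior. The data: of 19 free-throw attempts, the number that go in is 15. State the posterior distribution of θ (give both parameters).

Posterior: Beta(15.5, 4.5)

Observing 15 successes and 4 failures updates Beta(0.5, 0.5) by adding the success and failure counts to the two shape parameters: α = 0.5+15 = 15.5, β = 0.5+4 = 4.5.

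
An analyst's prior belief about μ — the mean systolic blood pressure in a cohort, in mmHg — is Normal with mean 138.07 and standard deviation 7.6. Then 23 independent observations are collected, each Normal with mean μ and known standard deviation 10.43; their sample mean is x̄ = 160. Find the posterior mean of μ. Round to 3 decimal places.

With known σ, the Normal prior is conjugate. Weight on the data is w = (n/σ²)/(n/σ² + 1/τ₀²) = 0.211426/(0.211426+0.0173130) = 0.92431.
Posterior mean = w·x̄ + (1−w)·μ₀ = 0.92431·160 + 0.075689·138.07 = 158.340.

Posterior mean ≈ 158.340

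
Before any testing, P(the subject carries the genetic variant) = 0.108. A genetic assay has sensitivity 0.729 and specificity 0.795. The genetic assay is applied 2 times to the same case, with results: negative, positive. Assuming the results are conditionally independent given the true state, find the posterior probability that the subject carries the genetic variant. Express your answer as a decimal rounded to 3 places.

Posterior P(H) ≈ 0.128

With H the event that the subject carries the genetic variant, the joint likelihood of the observed sequence is P(data|H) = 0.271·0.729 = 0.19756 and P(data|¬H) = 0.795·0.205 = 0.16298.
Bayes: P(H|data) = 0.108·0.19756 / (0.108·0.19756 + 0.892·0.16298) = 0.021336/0.16671 = 0.1280.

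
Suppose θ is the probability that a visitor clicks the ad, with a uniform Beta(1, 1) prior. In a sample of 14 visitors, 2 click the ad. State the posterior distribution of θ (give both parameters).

Posterior: Beta(3, 13)

The binomial likelihood is conjugate to the Beta prior: with 2 successes and 12 failures, the posterior is Beta(1+2, 1+12) = Beta(3, 13).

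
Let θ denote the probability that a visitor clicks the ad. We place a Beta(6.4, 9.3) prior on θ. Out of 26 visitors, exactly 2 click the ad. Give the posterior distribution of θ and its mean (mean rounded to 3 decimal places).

Observing 2 successes and 24 failures updates Beta(6.4, 9.3) by adding the success and failure counts to the two shape parameters: α = 6.4+2 = 8.4, β = 9.3+24 = 33.3.
Posterior mean = α/(α+β) = 8.4/41.7 = 0.201.

Posterior: Beta(8.4, 33.3); mean ≈ 0.201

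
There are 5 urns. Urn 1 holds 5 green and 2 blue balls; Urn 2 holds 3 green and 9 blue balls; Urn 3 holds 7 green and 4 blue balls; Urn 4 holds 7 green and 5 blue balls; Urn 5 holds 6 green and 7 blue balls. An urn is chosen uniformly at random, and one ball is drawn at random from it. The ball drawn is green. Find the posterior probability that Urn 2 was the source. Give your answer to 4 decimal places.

P(green|Urn 1) = 0.7143; P(green|Urn 2) = 0.25; P(green|Urn 3) = 0.6364; P(green|Urn 4) = 0.5833; P(green|Urn 5) = 0.4615.
Prior × likelihood for each source: 0.2·0.7143=0.1429, 0.2·0.25=0.05000, 0.2·0.6364=0.1273, 0.2·0.5833=0.1167, 0.2·0.4615=0.09231. Summing gives P(green) = 0.52910.
P(Urn 2 | green) = 0.05000 / 0.52910 = 0.0945.

Posterior probability ≈ 0.0945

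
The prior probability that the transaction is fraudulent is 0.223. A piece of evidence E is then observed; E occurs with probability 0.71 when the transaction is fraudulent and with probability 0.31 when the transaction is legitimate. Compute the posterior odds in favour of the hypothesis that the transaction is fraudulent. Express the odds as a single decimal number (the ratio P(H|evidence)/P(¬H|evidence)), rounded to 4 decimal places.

Posterior odds ≈ 0.6573

Prior odds = 0.223/(1−0.223) = 0.28700. In log-odds, ln(0.28700) = -1.2483.
Add log likelihood ratio: ln(2.2903) = 0.82869.
Posterior log-odds = -0.41958, so posterior odds = exp(-0.41958) = 0.65733.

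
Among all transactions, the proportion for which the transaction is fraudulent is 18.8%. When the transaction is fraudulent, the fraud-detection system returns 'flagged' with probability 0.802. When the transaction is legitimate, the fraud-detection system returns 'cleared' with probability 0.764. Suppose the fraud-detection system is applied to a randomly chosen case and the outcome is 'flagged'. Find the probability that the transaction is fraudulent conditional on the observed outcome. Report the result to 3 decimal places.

P(H | E) ≈ 0.440

Write H for 'the transaction is fraudulent'. Prior odds H:¬H = 0.188/0.812 = 0.23153. For the 'flagged' outcome, the likelihood ratio is 0.802/0.236 = 3.3983.
Posterior odds = 0.23153 × 3.3983 = 0.78680, so P(H|E) = 0.78680/(1+0.78680) = 0.440.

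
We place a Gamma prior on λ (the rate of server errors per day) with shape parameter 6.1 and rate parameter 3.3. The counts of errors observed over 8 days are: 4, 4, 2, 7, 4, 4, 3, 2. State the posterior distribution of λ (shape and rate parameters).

Posterior: Gamma(shape=36.1, rate=11.3)

Total count ∑xᵢ = 30 over n = 8 days.
Gamma is conjugate to the Poisson likelihood: posterior is Gamma(shape = 6.1+30 = 36.1, rate = 3.3+8 = 11.3).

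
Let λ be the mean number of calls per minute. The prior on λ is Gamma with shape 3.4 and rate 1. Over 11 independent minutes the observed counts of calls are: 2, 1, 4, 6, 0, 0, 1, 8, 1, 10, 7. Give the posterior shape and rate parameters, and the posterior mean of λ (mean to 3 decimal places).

Posterior: Gamma(shape=43.4, rate=12); mean ≈ 3.617

The Poisson likelihood adds the total count to the shape and the number of exposure periods to the rate. Here ∑xᵢ = 40 and n = 11, so shape 3.4→43.4 and rate 1→12.
Posterior mean = shape/rate = 43.4/12 = 3.617.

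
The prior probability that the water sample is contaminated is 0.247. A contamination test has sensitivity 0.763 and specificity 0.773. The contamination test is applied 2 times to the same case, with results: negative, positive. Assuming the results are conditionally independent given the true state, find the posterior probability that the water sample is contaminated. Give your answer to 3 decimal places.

With H the event that the water sample is contaminated, the joint likelihood of the observed sequence is P(data|H) = 0.237·0.763 = 0.18083 and P(data|¬H) = 0.773·0.227 = 0.17547.
Bayes: P(H|data) = 0.247·0.18083 / (0.247·0.18083 + 0.753·0.17547) = 0.044665/0.17679 = 0.2526.

Posterior P(H) ≈ 0.253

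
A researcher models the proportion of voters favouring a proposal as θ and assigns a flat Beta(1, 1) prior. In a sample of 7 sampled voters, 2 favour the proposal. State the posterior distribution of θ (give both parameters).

Observing 2 successes and 5 failures updates Beta(1, 1) by adding the success and failure counts to the two shape parameters: α = 1+2 = 3, β = 1+5 = 6.

Posterior: Beta(3, 6)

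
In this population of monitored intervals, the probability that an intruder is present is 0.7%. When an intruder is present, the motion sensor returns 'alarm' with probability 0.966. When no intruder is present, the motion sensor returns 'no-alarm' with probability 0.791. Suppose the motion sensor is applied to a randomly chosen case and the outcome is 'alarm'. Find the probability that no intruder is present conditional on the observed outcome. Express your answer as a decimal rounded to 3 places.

P(¬H | E) ≈ 0.968

Let H be the event that an intruder is present. P(H) = 0.007, so P(¬H) = 0.993. With E the 'alarm' result, P(E|H) = 0.966 and P(E|¬H) = 0.209.
P(E) = 0.966·0.007 + 0.209·0.993 = 0.0067620 + 0.20754 = 0.21430.
By Bayes' theorem, P(H|E) = 0.0067620 / 0.21430 = 0.032. Hence P(¬H|E) = 1 − 0.032 = 0.968.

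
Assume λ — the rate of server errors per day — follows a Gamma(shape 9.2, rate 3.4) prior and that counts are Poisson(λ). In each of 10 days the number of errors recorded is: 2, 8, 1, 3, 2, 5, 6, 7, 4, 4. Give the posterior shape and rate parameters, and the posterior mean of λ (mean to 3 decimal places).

The Poisson likelihood adds the total count to the shape and the number of exposure periods to the rate. Here ∑xᵢ = 42 and n = 10, so shape 9.2→51.2 and rate 3.4→13.4.
Posterior mean = shape/rate = 51.2/13.4 = 3.821.

Posterior: Gamma(shape=51.2, rate=13.4); mean ≈ 3.821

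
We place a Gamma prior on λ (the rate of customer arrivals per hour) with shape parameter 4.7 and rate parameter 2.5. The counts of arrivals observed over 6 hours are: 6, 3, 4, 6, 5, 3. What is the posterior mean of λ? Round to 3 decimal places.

The Poisson likelihood adds the total count to the shape and the number of exposure periods to the rate. Here ∑xᵢ = 27 and n = 6, so shape 4.7→31.7 and rate 2.5→8.5.
E[λ | data] = 31.7/8.5 = 3.729.

Posterior mean ≈ 3.729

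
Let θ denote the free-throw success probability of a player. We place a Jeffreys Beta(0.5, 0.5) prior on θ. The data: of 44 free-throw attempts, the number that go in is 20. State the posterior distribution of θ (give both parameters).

The binomial likelihood is conjugate to the Beta prior: with 20 successes and 24 failures, the posterior is Beta(0.5+20, 0.5+24) = Beta(20.5, 24.5).

Posterior: Beta(20.5, 24.5)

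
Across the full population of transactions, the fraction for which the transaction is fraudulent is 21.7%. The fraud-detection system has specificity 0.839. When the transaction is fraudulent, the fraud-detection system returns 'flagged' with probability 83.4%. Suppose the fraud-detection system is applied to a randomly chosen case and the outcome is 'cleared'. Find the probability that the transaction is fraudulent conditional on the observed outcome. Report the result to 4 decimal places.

P(H | E) ≈ 0.0520

Write H for 'the transaction is fraudulent'. Prior odds H:¬H = 0.217/0.783 = 0.27714. For the 'cleared' outcome, the likelihood ratio is 0.166/0.839 = 0.19785.
Posterior odds = 0.27714 × 0.19785 = 0.054833, so P(H|E) = 0.054833/(1+0.054833) = 0.0520.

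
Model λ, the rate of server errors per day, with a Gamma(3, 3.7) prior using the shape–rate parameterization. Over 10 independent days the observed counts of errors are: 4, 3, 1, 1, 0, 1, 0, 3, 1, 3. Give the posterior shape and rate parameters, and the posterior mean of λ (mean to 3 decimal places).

Posterior: Gamma(shape=20, rate=13.7); mean ≈ 1.460

Total count ∑xᵢ = 17 over n = 10 days.
Gamma is conjugate to the Poisson likelihood: posterior is Gamma(shape = 3+17 = 20, rate = 3.7+10 = 13.7).
Posterior mean = shape/rate = 20/13.7 = 1.460.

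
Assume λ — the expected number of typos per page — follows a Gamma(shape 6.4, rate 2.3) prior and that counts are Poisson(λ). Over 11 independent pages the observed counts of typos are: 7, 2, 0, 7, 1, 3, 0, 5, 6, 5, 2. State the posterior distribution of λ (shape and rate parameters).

The Poisson likelihood adds the total count to the shape and the number of exposure periods to the rate. Here ∑xᵢ = 38 and n = 11, so shape 6.4→44.4 and rate 2.3→13.3.

Posterior: Gamma(shape=44.4, rate=13.3)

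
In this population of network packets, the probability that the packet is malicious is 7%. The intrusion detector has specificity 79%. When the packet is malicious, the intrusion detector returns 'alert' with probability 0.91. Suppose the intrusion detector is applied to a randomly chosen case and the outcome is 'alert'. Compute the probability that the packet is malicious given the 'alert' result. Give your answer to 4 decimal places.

Let H be the event that the packet is malicious. P(H) = 0.07, so P(¬H) = 0.93. With E the 'alert' result, P(E|H) = 0.91 and P(E|¬H) = 0.21.
P(E) = 0.91·0.07 + 0.21·0.93 = 0.063700 + 0.19530 = 0.25900.
By Bayes' theorem, P(H|E) = 0.063700 / 0.25900 = 0.2459.

P(H | E) ≈ 0.2459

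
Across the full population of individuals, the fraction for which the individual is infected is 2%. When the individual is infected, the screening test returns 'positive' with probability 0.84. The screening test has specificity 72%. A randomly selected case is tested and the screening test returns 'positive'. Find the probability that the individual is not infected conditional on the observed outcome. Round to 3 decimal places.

Let H be the event that the individual is infected. P(H) = 0.02, so P(¬H) = 0.98. With E the 'positive' result, P(E|H) = 0.84 and P(E|¬H) = 0.28.
P(E) = 0.84·0.02 + 0.28·0.98 = 0.016800 + 0.27440 = 0.29120.
By Bayes' theorem, P(H|E) = 0.016800 / 0.29120 = 0.058. Hence P(¬H|E) = 1 − 0.058 = 0.942.

P(¬H | E) ≈ 0.942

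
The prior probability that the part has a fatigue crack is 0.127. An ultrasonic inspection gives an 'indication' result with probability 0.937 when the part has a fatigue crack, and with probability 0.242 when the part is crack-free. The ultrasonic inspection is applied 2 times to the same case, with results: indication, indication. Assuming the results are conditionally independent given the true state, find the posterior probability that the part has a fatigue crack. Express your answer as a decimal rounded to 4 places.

With H the event that the part has a fatigue crack, the joint likelihood of the observed sequence is P(data|H) = 0.937·0.937 = 0.87797 and P(data|¬H) = 0.242·0.242 = 0.058564.
Bayes: P(H|data) = 0.127·0.87797 / (0.127·0.87797 + 0.873·0.058564) = 0.11150/0.16263 = 0.6856.

Posterior P(H) ≈ 0.6856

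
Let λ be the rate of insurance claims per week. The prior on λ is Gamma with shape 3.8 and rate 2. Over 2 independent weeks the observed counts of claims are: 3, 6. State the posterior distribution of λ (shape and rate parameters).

Posterior: Gamma(shape=12.8, rate=4)

The Poisson likelihood adds the total count to the shape and the number of exposure periods to the rate. Here ∑xᵢ = 9 and n = 2, so shape 3.8→12.8 and rate 2→4.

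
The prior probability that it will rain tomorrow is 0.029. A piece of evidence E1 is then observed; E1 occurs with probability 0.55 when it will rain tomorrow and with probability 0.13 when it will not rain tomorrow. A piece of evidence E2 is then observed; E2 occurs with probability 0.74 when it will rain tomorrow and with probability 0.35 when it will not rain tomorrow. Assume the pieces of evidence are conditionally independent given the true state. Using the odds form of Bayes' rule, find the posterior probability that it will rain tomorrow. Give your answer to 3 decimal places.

Prior odds = 0.029/(1−0.029) = 0.029866.
Likelihood ratio for E1 = 0.55/0.13 = 4.2308.
Likelihood ratio for E2 = 0.74/0.35 = 2.1143.
Posterior odds = prior odds × LR₁ × LR₂ = 0.26715.
Posterior probability = odds/(1+odds) = 0.26715/1.2672 = 0.211.

Posterior probability ≈ 0.211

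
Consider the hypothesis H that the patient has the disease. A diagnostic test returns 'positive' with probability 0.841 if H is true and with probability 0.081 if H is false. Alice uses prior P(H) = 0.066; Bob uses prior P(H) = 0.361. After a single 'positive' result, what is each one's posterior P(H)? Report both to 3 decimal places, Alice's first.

Alice: 0.423; Bob: 0.854

P('+'|H) = 0.841, P('+'|¬H) = 0.081.
Alice: numerator 0.841·0.066 = 0.055506; evidence = 0.055506+0.081·0.934 = 0.13116; posterior = 0.423.
Bob: numerator 0.841·0.361 = 0.30360; evidence = 0.30360+0.081·0.639 = 0.35536; posterior = 0.854.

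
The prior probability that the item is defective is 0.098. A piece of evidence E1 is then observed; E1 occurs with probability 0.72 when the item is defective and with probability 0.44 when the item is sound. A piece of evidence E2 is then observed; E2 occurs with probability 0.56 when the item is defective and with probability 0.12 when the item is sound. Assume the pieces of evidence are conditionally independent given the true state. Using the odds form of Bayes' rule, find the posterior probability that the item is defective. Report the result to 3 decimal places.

Posterior probability ≈ 0.453

Prior odds = 0.098/(1−0.098) = 0.10865.
Likelihood ratio for E1 = 0.72/0.44 = 1.6364.
Likelihood ratio for E2 = 0.56/0.12 = 4.6667.
Posterior odds = prior odds × LR₁ × LR₂ = 0.82967.
Posterior probability = odds/(1+odds) = 0.82967/1.8297 = 0.453.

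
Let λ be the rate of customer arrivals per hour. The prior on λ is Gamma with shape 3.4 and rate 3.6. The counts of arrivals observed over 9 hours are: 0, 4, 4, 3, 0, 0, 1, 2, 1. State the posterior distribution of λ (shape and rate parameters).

Total count ∑xᵢ = 15 over n = 9 hours.
Gamma is conjugate to the Poisson likelihood: posterior is Gamma(shape = 3.4+15 = 18.4, rate = 3.6+9 = 12.6).

Posterior: Gamma(shape=18.4, rate=12.6)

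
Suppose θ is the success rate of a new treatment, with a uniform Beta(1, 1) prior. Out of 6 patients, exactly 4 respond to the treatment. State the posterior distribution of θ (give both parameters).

Posterior: Beta(5, 3)

Observing 4 successes and 2 failures updates Beta(1, 1) by adding the success and failure counts to the two shape parameters: α = 1+4 = 5, β = 1+2 = 3.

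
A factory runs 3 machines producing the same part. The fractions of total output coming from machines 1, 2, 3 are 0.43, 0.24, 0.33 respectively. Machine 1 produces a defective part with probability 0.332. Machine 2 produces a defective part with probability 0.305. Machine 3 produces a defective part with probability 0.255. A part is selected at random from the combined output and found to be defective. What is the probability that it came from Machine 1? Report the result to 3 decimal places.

Posterior probability ≈ 0.476

P(defective|M1) = 0.332; P(defective|M2) = 0.305; P(defective|M3) = 0.255.
Prior × likelihood for each source: 0.43·0.332=0.1428, 0.24·0.305=0.07320, 0.33·0.255=0.08415. Summing gives P(defective) = 0.30011.
P(Machine 1 | defective) = 0.1428 / 0.30011 = 0.476.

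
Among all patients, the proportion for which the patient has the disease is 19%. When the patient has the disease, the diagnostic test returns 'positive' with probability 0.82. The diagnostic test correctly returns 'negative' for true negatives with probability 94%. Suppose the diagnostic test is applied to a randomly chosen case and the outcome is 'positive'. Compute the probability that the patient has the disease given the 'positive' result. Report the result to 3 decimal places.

Let H be the event that the patient has the disease. P(H) = 0.19, so P(¬H) = 0.81. With E the 'positive' result, P(E|H) = 0.82 and P(E|¬H) = 0.06.
P(E) = 0.82·0.19 + 0.06·0.81 = 0.15580 + 0.048600 = 0.20440.
By Bayes' theorem, P(H|E) = 0.15580 / 0.20440 = 0.762.

P(H | E) ≈ 0.762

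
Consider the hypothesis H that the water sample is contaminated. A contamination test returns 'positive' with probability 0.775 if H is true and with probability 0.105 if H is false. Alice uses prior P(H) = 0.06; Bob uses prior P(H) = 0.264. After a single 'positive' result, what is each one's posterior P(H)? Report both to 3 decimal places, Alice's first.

P('+'|H) = 0.775, P('+'|¬H) = 0.105.
Alice: numerator 0.775·0.06 = 0.046500; evidence = 0.046500+0.105·0.94 = 0.14520; posterior = 0.320.
Bob: numerator 0.775·0.264 = 0.20460; evidence = 0.20460+0.105·0.736 = 0.28188; posterior = 0.726.

Alice: 0.320; Bob: 0.726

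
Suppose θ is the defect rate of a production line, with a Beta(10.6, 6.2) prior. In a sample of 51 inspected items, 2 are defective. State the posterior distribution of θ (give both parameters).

The binomial likelihood is conjugate to the Beta prior: with 2 successes and 49 failures, the posterior is Beta(10.6+2, 6.2+49) = Beta(12.6, 55.2).

Posterior: Beta(12.6, 55.2)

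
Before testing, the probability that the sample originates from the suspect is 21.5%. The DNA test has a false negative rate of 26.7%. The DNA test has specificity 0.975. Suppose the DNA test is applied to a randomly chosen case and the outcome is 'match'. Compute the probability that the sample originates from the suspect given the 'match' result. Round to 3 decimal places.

P(H | E) ≈ 0.889

Write H for 'the sample originates from the suspect'. Prior odds H:¬H = 0.215/0.785 = 0.27389. For the 'match' outcome, the likelihood ratio is 0.733/0.025 = 29.320.
Posterior odds = 0.27389 × 29.320 = 8.0303, so P(H|E) = 8.0303/(1+8.0303) = 0.889.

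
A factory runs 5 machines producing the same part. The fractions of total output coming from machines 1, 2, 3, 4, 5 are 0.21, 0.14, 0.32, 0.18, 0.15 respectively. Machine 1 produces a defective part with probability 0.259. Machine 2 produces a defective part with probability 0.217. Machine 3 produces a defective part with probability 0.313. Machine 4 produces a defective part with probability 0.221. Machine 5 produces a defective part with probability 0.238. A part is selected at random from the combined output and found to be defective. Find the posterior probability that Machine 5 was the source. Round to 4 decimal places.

Posterior probability ≈ 0.1371

Tabulate prior·likelihood by source: [1] prior 0.21, lik 0.259, product 0.05439; [2] prior 0.14, lik 0.217, product 0.03038; [3] prior 0.32, lik 0.313, product 0.1002; [4] prior 0.18, lik 0.221, product 0.03978; [5] prior 0.15, lik 0.238, product 0.03570.
Normalizing constant = 0.26041; the posterior for Machine 5 is its product over the sum, 0.03570/0.26041 = 0.1371.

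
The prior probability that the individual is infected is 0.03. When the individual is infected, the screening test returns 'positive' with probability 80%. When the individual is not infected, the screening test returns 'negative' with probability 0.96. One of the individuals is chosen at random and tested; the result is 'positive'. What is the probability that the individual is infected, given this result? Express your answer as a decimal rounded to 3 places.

P(H | E) ≈ 0.382

Let H be the event that the individual is infected. P(H) = 0.03, so P(¬H) = 0.97. With E the 'positive' result, P(E|H) = 0.8 and P(E|¬H) = 0.04.
P(E) = 0.8·0.03 + 0.04·0.97 = 0.024000 + 0.038800 = 0.062800.
By Bayes' theorem, P(H|E) = 0.024000 / 0.062800 = 0.382.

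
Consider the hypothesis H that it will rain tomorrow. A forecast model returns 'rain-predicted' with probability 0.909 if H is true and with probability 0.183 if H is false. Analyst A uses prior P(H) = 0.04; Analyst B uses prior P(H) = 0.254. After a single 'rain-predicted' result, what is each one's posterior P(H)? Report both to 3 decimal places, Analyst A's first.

Analyst A: 0.171; Analyst B: 0.628

The likelihood ratio for a 'rain-predicted' result is 0.909/0.183 = 4.9672.
Analyst A: prior odds 0.04/0.96 = 0.041667; posterior odds 0.20697; posterior probability 0.171.
Analyst B: prior odds 0.254/0.746 = 0.34048; posterior odds 1.6912; posterior probability 0.628.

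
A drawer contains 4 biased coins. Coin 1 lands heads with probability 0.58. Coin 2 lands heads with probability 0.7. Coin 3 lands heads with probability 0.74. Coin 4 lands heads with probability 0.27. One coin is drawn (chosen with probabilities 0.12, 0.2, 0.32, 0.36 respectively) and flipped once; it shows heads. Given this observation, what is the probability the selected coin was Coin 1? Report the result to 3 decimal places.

Tabulate prior·likelihood by source: [1] prior 0.12, lik 0.58, product 0.06960; [2] prior 0.2, lik 0.7, product 0.1400; [3] prior 0.32, lik 0.74, product 0.2368; [4] prior 0.36, lik 0.27, product 0.09720.
Normalizing constant = 0.54360; the posterior for Coin 1 is its product over the sum, 0.06960/0.54360 = 0.128.

Posterior probability ≈ 0.128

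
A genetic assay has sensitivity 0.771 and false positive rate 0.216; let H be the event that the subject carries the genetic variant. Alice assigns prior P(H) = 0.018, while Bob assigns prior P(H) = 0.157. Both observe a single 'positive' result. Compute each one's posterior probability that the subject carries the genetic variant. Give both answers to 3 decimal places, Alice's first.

P('+'|H) = 0.771, P('+'|¬H) = 0.216.
Alice: numerator 0.771·0.018 = 0.013878; evidence = 0.013878+0.216·0.982 = 0.22599; posterior = 0.061.
Bob: numerator 0.771·0.157 = 0.12105; evidence = 0.12105+0.216·0.843 = 0.30313; posterior = 0.399.

Alice: 0.061; Bob: 0.399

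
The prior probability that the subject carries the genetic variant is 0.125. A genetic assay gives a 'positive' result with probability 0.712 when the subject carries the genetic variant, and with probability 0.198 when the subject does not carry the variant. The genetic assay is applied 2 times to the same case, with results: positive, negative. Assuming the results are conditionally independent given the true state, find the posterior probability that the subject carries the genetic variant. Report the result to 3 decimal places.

Posterior P(H) ≈ 0.156

With H the event that the subject carries the genetic variant, the joint likelihood of the observed sequence is P(data|H) = 0.712·0.288 = 0.20506 and P(data|¬H) = 0.198·0.802 = 0.15880.
Bayes: P(H|data) = 0.125·0.20506 / (0.125·0.20506 + 0.875·0.15880) = 0.025632/0.16458 = 0.1557.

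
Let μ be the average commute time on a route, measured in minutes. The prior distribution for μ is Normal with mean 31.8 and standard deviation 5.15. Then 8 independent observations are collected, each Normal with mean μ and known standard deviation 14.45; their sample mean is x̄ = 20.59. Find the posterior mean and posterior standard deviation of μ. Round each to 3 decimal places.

Posterior mean ≈ 26.150; posterior SD ≈ 3.627

Prior precision 1/τ₀² = 1/5.15² = 0.0377038; data precision n/σ² = 8/14.45² = 0.0383137.
Posterior precision = 0.0377038 + 0.0383137 = 0.0760176, giving posterior SD = 1/√0.0760176 = 3.627.
Posterior mean = (0.0377038·31.8 + 0.0383137·20.59) / 0.0760176 = 26.150.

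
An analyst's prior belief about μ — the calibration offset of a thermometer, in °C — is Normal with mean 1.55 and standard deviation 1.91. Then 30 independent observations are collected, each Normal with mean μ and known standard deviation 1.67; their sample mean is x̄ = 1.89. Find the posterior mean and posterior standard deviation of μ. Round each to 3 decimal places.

Prior precision 1/τ₀² = 1/1.91² = 0.274115; data precision n/σ² = 30/1.67² = 10.7569.
Posterior precision = 0.274115 + 10.7569 = 11.0310, giving posterior SD = 1/√11.0310 = 0.301.
Posterior mean = (0.274115·1.55 + 10.7569·1.89) / 11.0310 = 1.882.

Posterior mean ≈ 1.882; posterior SD ≈ 0.301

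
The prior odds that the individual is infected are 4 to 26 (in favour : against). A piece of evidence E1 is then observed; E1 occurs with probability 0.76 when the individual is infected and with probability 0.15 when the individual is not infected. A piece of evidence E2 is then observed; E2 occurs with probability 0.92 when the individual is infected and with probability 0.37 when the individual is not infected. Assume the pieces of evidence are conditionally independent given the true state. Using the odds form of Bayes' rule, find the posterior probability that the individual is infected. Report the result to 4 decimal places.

Posterior probability ≈ 0.6597

Prior odds = 4/26 = 0.15385.
Likelihood ratio for E1 = 0.76/0.15 = 5.0667.
Likelihood ratio for E2 = 0.92/0.37 = 2.4865.
Posterior odds = prior odds × LR₁ × LR₂ = 1.9382.
Posterior probability = odds/(1+odds) = 1.9382/2.9382 = 0.6597.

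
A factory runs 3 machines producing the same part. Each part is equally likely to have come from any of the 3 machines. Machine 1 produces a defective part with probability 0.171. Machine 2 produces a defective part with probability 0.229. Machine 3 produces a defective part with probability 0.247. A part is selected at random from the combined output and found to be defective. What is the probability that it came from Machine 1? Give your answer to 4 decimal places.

Tabulate prior·likelihood by source: [1] prior 0.333333, lik 0.171, product 0.05700; [2] prior 0.333333, lik 0.229, product 0.07633; [3] prior 0.333333, lik 0.247, product 0.08233.
Normalizing constant = 0.21567; the posterior for Machine 1 is its product over the sum, 0.05700/0.21567 = 0.2643.

Posterior probability ≈ 0.2643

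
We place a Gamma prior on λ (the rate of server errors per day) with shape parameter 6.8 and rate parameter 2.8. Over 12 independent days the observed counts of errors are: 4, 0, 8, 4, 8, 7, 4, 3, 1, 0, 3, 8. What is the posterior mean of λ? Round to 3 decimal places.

Total count ∑xᵢ = 50 over n = 12 days.
Gamma is conjugate to the Poisson likelihood: posterior is Gamma(shape = 6.8+50 = 56.8, rate = 2.8+12 = 14.8).
E[λ | data] = 56.8/14.8 = 3.838.

Posterior mean ≈ 3.838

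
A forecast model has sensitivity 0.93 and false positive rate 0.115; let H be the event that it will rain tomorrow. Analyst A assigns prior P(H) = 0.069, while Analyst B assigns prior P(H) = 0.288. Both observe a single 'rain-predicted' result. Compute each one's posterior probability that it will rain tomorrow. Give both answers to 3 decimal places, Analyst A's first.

Analyst A: 0.375; Analyst B: 0.766

P('+'|H) = 0.93, P('+'|¬H) = 0.115.
Analyst A: numerator 0.93·0.069 = 0.064170; evidence = 0.064170+0.115·0.931 = 0.17124; posterior = 0.375.
Analyst B: numerator 0.93·0.288 = 0.26784; evidence = 0.26784+0.115·0.712 = 0.34972; posterior = 0.766.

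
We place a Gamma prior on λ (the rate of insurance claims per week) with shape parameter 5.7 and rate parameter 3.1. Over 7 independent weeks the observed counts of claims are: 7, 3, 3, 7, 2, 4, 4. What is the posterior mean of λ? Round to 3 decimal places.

Posterior mean ≈ 3.535

Total count ∑xᵢ = 30 over n = 7 weeks.
Gamma is conjugate to the Poisson likelihood: posterior is Gamma(shape = 5.7+30 = 35.7, rate = 3.1+7 = 10.1).
Posterior mean = shape/rate = 35.7/10.1 = 3.535.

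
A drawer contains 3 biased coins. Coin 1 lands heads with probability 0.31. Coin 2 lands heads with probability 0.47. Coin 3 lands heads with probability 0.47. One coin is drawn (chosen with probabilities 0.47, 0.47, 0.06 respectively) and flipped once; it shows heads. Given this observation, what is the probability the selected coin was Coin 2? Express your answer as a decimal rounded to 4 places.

Posterior probability ≈ 0.5595

Tabulate prior·likelihood by source: [1] prior 0.47, lik 0.31, product 0.1457; [2] prior 0.47, lik 0.47, product 0.2209; [3] prior 0.06, lik 0.47, product 0.02820.
Normalizing constant = 0.39480; the posterior for Coin 2 is its product over the sum, 0.2209/0.39480 = 0.5595.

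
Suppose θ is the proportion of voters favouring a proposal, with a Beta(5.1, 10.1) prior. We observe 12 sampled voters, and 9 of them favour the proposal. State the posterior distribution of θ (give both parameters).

The binomial likelihood is conjugate to the Beta prior: with 9 successes and 3 failures, the posterior is Beta(5.1+9, 10.1+3) = Beta(14.1, 13.1).

Posterior: Beta(14.1, 13.1)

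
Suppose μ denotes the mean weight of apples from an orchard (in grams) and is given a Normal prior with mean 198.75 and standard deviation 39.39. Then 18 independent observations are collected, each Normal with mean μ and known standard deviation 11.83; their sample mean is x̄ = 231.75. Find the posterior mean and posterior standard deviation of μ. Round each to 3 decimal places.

With known σ, the Normal prior is conjugate. Weight on the data is w = (n/σ²)/(n/σ² + 1/τ₀²) = 0.128618/(0.128618+0.00064451) = 0.99501.
Posterior mean = w·x̄ + (1−w)·μ₀ = 0.99501·231.75 + 0.0049860·198.75 = 231.585. Posterior variance = 1/(0.128618+0.00064451) = 7.73617, so SD = 2.781.

Posterior mean ≈ 231.585; posterior SD ≈ 2.781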